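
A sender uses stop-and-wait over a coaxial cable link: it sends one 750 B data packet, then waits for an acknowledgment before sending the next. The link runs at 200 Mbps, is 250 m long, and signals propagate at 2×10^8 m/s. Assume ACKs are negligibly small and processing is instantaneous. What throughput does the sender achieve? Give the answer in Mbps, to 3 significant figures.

t_tx = L/R = 6000/200000000 = 3e-05 s.
t_prop = 250/200000000 = 1.25e-06 s; RTT = 2.5e-06 s.
Cycle = t_tx + RTT = 3.25e-05 s.
Throughput = L / cycle = 6000 / 3.25e-05 = 185 Mbps.

185 Mbps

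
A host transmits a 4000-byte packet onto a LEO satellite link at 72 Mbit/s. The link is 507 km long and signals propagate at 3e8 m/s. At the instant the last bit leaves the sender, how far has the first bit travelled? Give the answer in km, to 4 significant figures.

133.3 km

t_tx = L/R = 32000/72000000 = 0.000444444 s.
Distance = s × t_tx = 300000000 × 0.000444444 = 133.3 km.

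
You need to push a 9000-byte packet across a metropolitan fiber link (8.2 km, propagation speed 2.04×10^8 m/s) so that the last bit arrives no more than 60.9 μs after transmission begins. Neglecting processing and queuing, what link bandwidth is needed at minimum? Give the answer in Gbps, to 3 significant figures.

L = 72000 bits.
Propagation delay = 8200 / 204000000 = 40.1961 μs.
Transmission budget = 60.9 − 40.1961 = 20.7039 μs.
R ≥ L / t_tx = 72000 bits / 2.07039e-05 s = 3.48 Gbps.

3.48 Gbps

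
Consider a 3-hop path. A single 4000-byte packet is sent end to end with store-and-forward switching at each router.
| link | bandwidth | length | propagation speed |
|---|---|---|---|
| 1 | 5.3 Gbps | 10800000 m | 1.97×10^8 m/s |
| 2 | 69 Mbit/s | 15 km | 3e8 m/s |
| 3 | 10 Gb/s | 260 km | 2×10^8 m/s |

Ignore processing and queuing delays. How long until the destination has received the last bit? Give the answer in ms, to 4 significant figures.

56.65 ms

L = 4000 × 8 = 32000 bits.
Transmission delays (L/R per hop): 0.00603774, 0.463768, 0.0032 ms; sum = 0.473006 ms.
Propagation delays (d/s per hop): 54.8223, 0.05, 1.3 ms; sum = 56.1723 ms.
End-to-end = 56.65 ms.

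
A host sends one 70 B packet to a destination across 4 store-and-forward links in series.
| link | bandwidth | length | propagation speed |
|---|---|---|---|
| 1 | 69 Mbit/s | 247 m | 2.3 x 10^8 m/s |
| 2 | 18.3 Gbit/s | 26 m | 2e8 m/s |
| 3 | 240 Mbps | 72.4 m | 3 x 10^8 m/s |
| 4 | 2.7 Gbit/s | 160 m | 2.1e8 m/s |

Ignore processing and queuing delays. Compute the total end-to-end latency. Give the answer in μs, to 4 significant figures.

L = 70 × 8 = 560 bits.
Transmission delays (L/R per hop): 8.11594, 0.0306011, 2.33333, 0.207407 μs; sum = 10.6873 μs.
Propagation delays (d/s per hop): 1.07391, 0.13, 0.241333, 0.761905 μs; sum = 2.20715 μs.
End-to-end = 12.89 μs.

12.89 μs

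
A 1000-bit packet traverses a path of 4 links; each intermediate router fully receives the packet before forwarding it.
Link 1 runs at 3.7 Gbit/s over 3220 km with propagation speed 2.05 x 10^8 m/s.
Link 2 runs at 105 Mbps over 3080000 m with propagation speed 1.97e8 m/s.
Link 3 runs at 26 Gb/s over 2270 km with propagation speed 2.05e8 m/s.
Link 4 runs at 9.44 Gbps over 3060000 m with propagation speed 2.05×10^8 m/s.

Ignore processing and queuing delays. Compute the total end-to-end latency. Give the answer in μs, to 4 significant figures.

Transmission delays (L/R per hop): 0.27027, 9.52381, 0.0384615, 0.105932 μs; sum = 9.93847 μs.
Propagation delays (d/s per hop): 15707.3, 15634.5, 11073.2, 14926.8 μs; sum = 57341.8 μs.
End-to-end = 57350 μs.

57350 μs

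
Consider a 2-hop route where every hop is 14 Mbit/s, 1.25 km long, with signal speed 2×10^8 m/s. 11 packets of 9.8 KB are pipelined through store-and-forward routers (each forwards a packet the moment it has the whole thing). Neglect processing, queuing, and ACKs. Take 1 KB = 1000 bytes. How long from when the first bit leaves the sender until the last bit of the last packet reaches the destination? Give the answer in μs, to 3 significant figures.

67200 μs

Per-hop transmission t_tx = L/R = 78400/14000000 = 5600 μs.
Per-hop propagation t_prop = 1250/200000000 = 6.25 μs.
Pipeline fill: first packet needs 2·t_tx to clear all hops; remaining 10 packets each add one t_tx.
Total = (2+11-1)·t_tx + 2·t_prop = 12·5600 + 2·6.25 = 67200 μs.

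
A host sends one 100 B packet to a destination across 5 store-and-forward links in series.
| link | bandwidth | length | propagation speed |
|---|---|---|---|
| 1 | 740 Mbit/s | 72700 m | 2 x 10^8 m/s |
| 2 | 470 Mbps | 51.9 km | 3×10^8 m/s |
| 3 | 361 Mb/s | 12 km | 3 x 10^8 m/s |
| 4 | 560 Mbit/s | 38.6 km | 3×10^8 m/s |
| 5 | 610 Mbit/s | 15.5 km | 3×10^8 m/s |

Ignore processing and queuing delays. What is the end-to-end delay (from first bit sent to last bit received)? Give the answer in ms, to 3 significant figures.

L = 100 × 8 = 800 bits.
Transmission delays (L/R per hop): 0.00108108, 0.00170213, 0.00221607, 0.00142857, 0.00131148 ms; sum = 0.00773932 ms.
Propagation delays (d/s per hop): 0.3635, 0.173, 0.04, 0.128667, 0.0516667 ms; sum = 0.756833 ms.
End-to-end = 0.765 ms.

0.765 ms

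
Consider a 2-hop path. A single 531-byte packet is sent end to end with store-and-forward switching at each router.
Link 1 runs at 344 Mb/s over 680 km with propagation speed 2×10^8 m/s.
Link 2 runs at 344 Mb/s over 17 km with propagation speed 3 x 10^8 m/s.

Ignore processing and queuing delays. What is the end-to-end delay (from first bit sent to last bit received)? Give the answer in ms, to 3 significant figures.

L = 531 × 8 = 4248 bits.
Transmission delay per hop = L/R = 4248/344000000 = 0.0123488 ms; 2 hops → 0.0246977 ms.
Propagation delays (d/s per hop): 3.4, 0.0566667 ms; sum = 3.45667 ms.
End-to-end = 3.48 ms.

3.48 ms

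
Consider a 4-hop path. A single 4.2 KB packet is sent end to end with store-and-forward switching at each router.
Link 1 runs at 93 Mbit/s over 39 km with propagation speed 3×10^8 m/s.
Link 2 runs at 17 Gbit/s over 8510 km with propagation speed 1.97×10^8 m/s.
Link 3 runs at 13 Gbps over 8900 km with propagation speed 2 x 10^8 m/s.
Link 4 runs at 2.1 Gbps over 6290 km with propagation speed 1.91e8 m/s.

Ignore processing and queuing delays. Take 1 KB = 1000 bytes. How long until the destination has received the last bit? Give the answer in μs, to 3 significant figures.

121000 μs

L = 33600 bits.
Transmission delays (L/R per hop): 361.29, 1.97647, 2.58462, 16 μs; sum = 381.851 μs.
Propagation delays (d/s per hop): 130, 43198, 44500, 32931.9 μs; sum = 120760 μs.
End-to-end = 121000 μs.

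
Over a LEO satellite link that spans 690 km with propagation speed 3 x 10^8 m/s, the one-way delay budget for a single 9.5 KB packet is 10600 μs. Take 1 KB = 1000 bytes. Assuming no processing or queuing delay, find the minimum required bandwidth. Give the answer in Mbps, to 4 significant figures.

9.157 Mbps

L = 76000 bits.
Propagation delay = 690000 / 300000000 = 2300 μs.
Transmission budget = 10600 − 2300 = 8300 μs.
R ≥ L / t_tx = 76000 bits / 0.0083 s = 9.157 Mbps.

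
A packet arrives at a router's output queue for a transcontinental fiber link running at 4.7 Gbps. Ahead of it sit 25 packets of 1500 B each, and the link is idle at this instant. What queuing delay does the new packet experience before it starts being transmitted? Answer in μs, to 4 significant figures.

63.83 μs

Each queued packet: L/R = 12000/4700000000 = 2.55319 μs.
25 queued → 63.8298 μs.
Queuing delay = 63.83 μs.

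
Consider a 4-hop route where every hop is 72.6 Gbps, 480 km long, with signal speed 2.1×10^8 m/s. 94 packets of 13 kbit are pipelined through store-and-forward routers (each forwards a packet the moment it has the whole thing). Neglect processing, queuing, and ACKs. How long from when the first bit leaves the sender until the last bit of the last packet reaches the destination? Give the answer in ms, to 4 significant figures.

9.160 ms

Per-hop transmission t_tx = L/R = 13000/72600000000 = 0.000179063 ms.
Per-hop propagation t_prop = 480000/210000000 = 2.28571 ms.
Pipeline fill: first packet needs 4·t_tx to clear all hops; remaining 93 packets each add one t_tx.
Total = (4+94-1)·t_tx + 4·t_prop = 97·0.000179063 + 4·2.28571 = 9.160 ms.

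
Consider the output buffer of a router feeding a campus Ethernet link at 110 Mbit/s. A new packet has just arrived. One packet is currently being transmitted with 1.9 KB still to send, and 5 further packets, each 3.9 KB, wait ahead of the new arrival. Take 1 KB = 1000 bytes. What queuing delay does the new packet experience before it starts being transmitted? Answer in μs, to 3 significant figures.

1560 μs

Each queued packet: L/R = 31200/110000000 = 283.636 μs.
5 queued → 1418.18 μs.
Plus remaining 15200 bits of current packet: 138.182 μs.
Queuing delay = 1560 μs.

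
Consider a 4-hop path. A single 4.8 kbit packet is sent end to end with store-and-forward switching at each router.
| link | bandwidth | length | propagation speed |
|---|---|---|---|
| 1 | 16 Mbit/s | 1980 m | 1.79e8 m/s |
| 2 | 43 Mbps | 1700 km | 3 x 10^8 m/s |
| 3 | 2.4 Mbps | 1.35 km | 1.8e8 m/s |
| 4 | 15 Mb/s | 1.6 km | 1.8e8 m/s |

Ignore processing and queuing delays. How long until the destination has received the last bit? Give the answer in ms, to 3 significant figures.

8.43 ms

L = 4800 bits.
Transmission delays (L/R per hop): 0.3, 0.111628, 2, 0.32 ms; sum = 2.73163 ms.
Propagation delays (d/s per hop): 0.0110615, 5.66667, 0.0075, 0.00888889 ms; sum = 5.69412 ms.
End-to-end = 8.43 ms.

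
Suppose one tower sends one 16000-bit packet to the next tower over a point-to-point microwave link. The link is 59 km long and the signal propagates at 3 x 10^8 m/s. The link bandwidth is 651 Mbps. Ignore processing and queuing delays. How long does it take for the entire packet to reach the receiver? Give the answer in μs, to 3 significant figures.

221 μs

Transmission delay = L/R = 16000 / 651000000 = 24.5776 μs.
Propagation delay = d/s = 59000 m / 300000000 m/s = 196.667 μs.
Total = 221 μs.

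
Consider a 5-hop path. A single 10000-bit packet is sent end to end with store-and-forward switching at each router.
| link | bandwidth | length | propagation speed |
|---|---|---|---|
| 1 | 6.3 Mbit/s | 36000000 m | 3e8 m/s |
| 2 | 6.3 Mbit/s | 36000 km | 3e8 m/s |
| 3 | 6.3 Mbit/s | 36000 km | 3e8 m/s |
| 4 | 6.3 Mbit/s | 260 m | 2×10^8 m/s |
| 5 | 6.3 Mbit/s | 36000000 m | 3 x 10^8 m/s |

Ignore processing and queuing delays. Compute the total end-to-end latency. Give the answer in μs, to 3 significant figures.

Transmission delay per hop = L/R = 10000/6300000 = 1587.3 μs; 5 hops → 7936.51 μs.
Propagation delays (d/s per hop): 120000, 120000, 120000, 1.3, 120000 μs; sum = 480001 μs.
End-to-end = 488000 μs.

488000 μs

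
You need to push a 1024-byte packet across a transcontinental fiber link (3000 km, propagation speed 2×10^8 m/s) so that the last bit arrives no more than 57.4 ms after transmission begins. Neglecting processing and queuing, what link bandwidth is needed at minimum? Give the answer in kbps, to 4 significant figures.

L = 8192 bits.
Propagation delay = 3000000 / 200000000 = 15 ms.
Transmission budget = 57.4 − 15 = 42.4 ms.
R ≥ L / t_tx = 8192 bits / 0.0424 s = 193.2 kbps.

193.2 kbps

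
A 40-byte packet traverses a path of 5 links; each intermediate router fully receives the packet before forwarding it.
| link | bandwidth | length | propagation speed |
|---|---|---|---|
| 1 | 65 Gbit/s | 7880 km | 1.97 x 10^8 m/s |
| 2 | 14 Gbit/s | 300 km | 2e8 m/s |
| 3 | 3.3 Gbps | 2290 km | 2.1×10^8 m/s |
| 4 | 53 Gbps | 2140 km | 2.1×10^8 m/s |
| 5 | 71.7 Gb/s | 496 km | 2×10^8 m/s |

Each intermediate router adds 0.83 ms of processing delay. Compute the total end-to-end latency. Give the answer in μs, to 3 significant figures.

68400 μs

L = 40 × 8 = 320 bits.
Transmission delays (L/R per hop): 0.00492308, 0.0228571, 0.0969697, 0.00603774, 0.00446304 μs; sum = 0.135251 μs.
Propagation delays (d/s per hop): 40000, 1500, 10904.8, 10190.5, 2480 μs; sum = 65075.2 μs.
Processing at 4 router(s): 4 × 0.83 ms = 3320 μs.
End-to-end = 68400 μs.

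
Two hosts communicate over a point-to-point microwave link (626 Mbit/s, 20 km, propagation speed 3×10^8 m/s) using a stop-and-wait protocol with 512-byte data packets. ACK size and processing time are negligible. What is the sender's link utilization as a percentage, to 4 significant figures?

4.678 %

t_tx = L/R = 4096/626000000 = 6.54313e-06 s.
t_prop = 20000/300000000 = 6.66667e-05 s; RTT = 0.000133333 s.
Cycle = t_tx + RTT = 0.000139876 s.
Utilization = t_tx / cycle = 6.54313e-06/0.000139876 = 4.678 %.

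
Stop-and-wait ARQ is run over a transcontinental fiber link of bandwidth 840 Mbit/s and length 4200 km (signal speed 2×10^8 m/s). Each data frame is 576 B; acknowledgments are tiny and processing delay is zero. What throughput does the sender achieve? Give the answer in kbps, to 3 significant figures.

t_tx = L/R = 4608/840000000 = 5.48571e-06 s.
t_prop = 4200000/200000000 = 0.021 s; RTT = 0.042 s.
Cycle = t_tx + RTT = 0.0420055 s.
Throughput = L / cycle = 4608 / 0.0420055 = 110 kbps.

110 kbps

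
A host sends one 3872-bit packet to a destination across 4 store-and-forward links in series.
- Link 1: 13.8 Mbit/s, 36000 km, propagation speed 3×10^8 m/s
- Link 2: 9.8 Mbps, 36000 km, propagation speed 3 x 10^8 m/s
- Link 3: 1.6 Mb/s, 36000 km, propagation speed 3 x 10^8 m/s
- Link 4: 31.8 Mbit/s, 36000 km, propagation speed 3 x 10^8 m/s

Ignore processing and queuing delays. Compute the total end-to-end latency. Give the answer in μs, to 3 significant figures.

483000 μs

Transmission delays (L/R per hop): 280.58, 395.102, 2420, 121.761 μs; sum = 3217.44 μs.
Propagation delays (d/s per hop): 120000, 120000, 120000, 120000 μs; sum = 480000 μs.
End-to-end = 483000 μs.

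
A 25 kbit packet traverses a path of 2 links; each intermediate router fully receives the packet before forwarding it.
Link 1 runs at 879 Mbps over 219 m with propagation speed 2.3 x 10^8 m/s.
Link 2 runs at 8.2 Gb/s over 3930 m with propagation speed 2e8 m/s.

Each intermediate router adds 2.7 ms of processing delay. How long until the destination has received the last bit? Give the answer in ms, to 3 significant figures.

2.75 ms

L = 25000 bits.
Transmission delays (L/R per hop): 0.0284414, 0.00304878 ms; sum = 0.0314902 ms.
Propagation delays (d/s per hop): 0.000952174, 0.01965 ms; sum = 0.0206022 ms.
Processing at 1 router(s): 1 × 2.7 ms = 2.7 ms.
End-to-end = 2.75 ms.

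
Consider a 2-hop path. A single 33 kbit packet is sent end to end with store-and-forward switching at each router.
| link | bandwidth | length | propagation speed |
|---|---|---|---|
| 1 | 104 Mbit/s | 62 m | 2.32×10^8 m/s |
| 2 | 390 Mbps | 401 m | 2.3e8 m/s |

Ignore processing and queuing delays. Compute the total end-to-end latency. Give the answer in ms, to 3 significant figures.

0.404 ms

L = 33000 bits.
Transmission delays (L/R per hop): 0.317308, 0.0846154 ms; sum = 0.401923 ms.
Propagation delays (d/s per hop): 0.000267241, 0.00174348 ms; sum = 0.00201072 ms.
End-to-end = 0.404 ms.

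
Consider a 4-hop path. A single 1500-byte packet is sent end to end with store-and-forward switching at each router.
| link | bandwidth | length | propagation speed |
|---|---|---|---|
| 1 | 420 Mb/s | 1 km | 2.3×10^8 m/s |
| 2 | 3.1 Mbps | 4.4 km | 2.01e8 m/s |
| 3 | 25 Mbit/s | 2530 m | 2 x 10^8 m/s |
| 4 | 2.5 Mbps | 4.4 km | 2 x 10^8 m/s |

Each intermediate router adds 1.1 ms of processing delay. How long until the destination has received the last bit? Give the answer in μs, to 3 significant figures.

L = 1500 × 8 = 12000 bits.
Transmission delays (L/R per hop): 28.5714, 3870.97, 480, 4800 μs; sum = 9179.54 μs.
Propagation delays (d/s per hop): 4.34783, 21.8905, 12.65, 22 μs; sum = 60.8884 μs.
Processing at 3 router(s): 3 × 1.1 ms = 3300 μs.
End-to-end = 12500 μs.

12500 μs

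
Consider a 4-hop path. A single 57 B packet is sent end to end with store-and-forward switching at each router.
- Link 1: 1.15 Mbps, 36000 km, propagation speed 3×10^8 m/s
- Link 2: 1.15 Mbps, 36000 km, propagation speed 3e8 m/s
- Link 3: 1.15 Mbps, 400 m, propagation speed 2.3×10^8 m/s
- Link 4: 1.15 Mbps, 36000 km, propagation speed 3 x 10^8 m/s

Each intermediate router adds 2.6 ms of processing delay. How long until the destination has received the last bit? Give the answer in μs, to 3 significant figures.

369000 μs

L = 57 × 8 = 456 bits.
Transmission delay per hop = L/R = 456/1150000 = 396.522 μs; 4 hops → 1586.09 μs.
Propagation delays (d/s per hop): 120000, 120000, 1.73913, 120000 μs; sum = 360002 μs.
Processing at 3 router(s): 3 × 2.6 ms = 7800 μs.
End-to-end = 369000 μs.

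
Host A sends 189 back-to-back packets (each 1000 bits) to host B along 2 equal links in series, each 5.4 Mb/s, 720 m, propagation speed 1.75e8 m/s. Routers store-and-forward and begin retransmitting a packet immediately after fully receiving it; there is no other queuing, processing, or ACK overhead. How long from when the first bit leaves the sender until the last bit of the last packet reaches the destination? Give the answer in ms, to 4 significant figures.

Per-hop transmission t_tx = L/R = 1000/5400000 = 0.185185 ms.
Per-hop propagation t_prop = 720/175000000 = 0.00411429 ms.
Pipeline fill: first packet needs 2·t_tx to clear all hops; remaining 188 packets each add one t_tx.
Total = (2+189-1)·t_tx + 2·t_prop = 190·0.185185 + 2·0.00411429 = 35.19 ms.

35.19 ms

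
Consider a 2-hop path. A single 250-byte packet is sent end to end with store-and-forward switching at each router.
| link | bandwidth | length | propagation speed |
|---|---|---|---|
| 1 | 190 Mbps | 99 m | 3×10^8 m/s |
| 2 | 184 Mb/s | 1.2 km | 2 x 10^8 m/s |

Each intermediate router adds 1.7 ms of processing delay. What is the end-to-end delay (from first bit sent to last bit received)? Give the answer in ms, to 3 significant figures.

L = 250 × 8 = 2000 bits.
Transmission delays (L/R per hop): 0.0105263, 0.0108696 ms; sum = 0.0213959 ms.
Propagation delays (d/s per hop): 0.00033, 0.006 ms; sum = 0.00633 ms.
Processing at 1 router(s): 1 × 1.7 ms = 1.7 ms.
End-to-end = 1.73 ms.

1.73 ms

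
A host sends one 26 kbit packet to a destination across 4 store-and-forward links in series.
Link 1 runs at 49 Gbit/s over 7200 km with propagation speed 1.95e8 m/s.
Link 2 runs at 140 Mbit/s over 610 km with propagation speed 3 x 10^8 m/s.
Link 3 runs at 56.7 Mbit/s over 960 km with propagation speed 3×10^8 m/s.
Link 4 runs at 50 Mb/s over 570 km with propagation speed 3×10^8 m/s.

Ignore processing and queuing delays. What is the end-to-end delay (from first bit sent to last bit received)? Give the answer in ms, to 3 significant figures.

45.2 ms

L = 26000 bits.
Transmission delays (L/R per hop): 0.000530612, 0.185714, 0.458554, 0.52 ms; sum = 1.1648 ms.
Propagation delays (d/s per hop): 36.9231, 2.03333, 3.2, 1.9 ms; sum = 44.0564 ms.
End-to-end = 45.2 ms.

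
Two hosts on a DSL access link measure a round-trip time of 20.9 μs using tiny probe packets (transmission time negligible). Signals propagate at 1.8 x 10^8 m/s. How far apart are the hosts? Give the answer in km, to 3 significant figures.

One-way propagation = RTT/2 = 10.45 μs.
d = s × t = 180000000 × 1.045e-05 = 1.88 km.

1.88 km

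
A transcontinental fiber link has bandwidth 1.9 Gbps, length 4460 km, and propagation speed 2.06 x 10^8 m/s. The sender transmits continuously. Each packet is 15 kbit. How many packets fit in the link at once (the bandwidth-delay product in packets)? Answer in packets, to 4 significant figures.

2742 packets

Propagation delay = 4460000 / 206000000 = 0.0216505 s.
BDP = R × t_prop = 1900000000 × 0.0216505 = 41135900 bits.
In packets of 15000 bits: 2742 packets.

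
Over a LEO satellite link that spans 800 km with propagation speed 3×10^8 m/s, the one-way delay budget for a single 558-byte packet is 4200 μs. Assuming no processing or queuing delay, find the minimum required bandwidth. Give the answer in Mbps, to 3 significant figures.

L = 4464 bits.
Propagation delay = 800000 / 300000000 = 2666.67 μs.
Transmission budget = 4200 − 2666.67 = 1533.33 μs.
R ≥ L / t_tx = 4464 bits / 0.00153333 s = 2.91 Mbps.

2.91 Mbps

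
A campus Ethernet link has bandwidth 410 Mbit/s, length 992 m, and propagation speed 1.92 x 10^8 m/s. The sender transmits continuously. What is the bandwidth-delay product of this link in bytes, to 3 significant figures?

Propagation delay = 992 / 192000000 = 5.16667e-06 s.
BDP = R × t_prop = 410000000 × 5.16667e-06 = 2118.33 bits.
In bytes: 2118.33/8 = 265 bytes.

265 bytes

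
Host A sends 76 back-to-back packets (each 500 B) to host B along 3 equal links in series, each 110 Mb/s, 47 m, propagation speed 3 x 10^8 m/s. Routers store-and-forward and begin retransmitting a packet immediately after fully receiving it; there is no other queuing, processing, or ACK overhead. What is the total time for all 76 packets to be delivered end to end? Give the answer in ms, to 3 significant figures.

Per-hop transmission t_tx = L/R = 4000/110000000 = 0.0363636 ms.
Per-hop propagation t_prop = 47/300000000 = 0.000156667 ms.
Pipeline fill: first packet needs 3·t_tx to clear all hops; remaining 75 packets each add one t_tx.
Total = (3+76-1)·t_tx + 3·t_prop = 78·0.0363636 + 3·0.000156667 = 2.84 ms.

2.84 ms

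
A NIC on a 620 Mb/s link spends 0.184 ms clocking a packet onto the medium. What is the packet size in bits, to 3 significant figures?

L = R × t_tx = 620000000 b/s × 0.000184 s = 114080 bits.

114000 bits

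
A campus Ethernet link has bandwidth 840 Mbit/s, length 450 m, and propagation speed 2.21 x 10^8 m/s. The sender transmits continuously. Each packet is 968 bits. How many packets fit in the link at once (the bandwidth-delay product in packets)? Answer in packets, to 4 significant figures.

Propagation delay = 450 / 221000000 = 2.0362e-06 s.
BDP = R × t_prop = 840000000 × 2.0362e-06 = 1710.41 bits.
In packets of 968 bits: 1.767 packets.

1.767 packets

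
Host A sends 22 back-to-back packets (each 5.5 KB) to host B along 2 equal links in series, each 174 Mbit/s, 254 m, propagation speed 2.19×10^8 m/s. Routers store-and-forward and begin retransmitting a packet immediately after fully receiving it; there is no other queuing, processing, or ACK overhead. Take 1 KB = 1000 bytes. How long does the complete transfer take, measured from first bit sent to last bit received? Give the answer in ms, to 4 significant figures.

Per-hop transmission t_tx = L/R = 44000/174000000 = 0.252874 ms.
Per-hop propagation t_prop = 254/219000000 = 0.00115982 ms.
Pipeline fill: first packet needs 2·t_tx to clear all hops; remaining 21 packets each add one t_tx.
Total = (2+22-1)·t_tx + 2·t_prop = 23·0.252874 + 2·0.00115982 = 5.818 ms.

5.818 ms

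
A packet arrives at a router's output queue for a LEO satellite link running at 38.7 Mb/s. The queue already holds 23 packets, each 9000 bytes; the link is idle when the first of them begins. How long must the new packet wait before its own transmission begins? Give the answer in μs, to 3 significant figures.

Each queued packet: L/R = 72000/38700000 = 1860.47 μs.
23 queued → 42790.7 μs.
Queuing delay = 42800 μs.

42800 μs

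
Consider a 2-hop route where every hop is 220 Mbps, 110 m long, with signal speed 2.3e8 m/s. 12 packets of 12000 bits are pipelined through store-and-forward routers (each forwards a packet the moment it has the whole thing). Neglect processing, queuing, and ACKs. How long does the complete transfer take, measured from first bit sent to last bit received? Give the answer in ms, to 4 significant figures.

0.7100 ms

Per-hop transmission t_tx = L/R = 12000/220000000 = 0.0545455 ms.
Per-hop propagation t_prop = 110/2.3e+08 = 0.000478261 ms.
Pipeline fill: first packet needs 2·t_tx to clear all hops; remaining 11 packets each add one t_tx.
Total = (2+12-1)·t_tx + 2·t_prop = 13·0.0545455 + 2·0.000478261 = 0.7100 ms.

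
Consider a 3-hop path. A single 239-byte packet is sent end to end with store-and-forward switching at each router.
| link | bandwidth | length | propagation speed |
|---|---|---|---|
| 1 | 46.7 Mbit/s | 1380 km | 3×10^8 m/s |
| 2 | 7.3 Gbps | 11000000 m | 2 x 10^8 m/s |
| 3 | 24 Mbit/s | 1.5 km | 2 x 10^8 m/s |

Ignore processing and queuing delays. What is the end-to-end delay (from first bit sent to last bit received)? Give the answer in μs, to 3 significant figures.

59700 μs

L = 239 × 8 = 1912 bits.
Transmission delays (L/R per hop): 40.9422, 0.261918, 79.6667 μs; sum = 120.871 μs.
Propagation delays (d/s per hop): 4600, 55000, 7.5 μs; sum = 59607.5 μs.
End-to-end = 59700 μs.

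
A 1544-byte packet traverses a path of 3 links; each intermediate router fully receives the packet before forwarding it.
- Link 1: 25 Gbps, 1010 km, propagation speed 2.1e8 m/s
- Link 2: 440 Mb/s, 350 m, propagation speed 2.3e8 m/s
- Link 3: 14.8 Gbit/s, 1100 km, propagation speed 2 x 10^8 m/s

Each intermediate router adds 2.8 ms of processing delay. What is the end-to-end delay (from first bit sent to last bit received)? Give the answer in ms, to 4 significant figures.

15.94 ms

L = 1544 × 8 = 12352 bits.
Transmission delays (L/R per hop): 0.00049408, 0.0280727, 0.000834595 ms; sum = 0.0294014 ms.
Propagation delays (d/s per hop): 4.80952, 0.00152174, 5.5 ms; sum = 10.311 ms.
Processing at 2 router(s): 2 × 2.8 ms = 5.6 ms.
End-to-end = 15.94 ms.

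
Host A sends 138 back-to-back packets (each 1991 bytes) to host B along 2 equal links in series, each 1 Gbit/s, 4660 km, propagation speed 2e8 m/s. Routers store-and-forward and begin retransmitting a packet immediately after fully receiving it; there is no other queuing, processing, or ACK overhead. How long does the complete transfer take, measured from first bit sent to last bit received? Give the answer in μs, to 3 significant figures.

48800 μs

Per-hop transmission t_tx = L/R = 15928/1000000000 = 15.928 μs.
Per-hop propagation t_prop = 4660000/200000000 = 23300 μs.
Pipeline fill: first packet needs 2·t_tx to clear all hops; remaining 137 packets each add one t_tx.
Total = (2+138-1)·t_tx + 2·t_prop = 139·15.928 + 2·23300 = 48800 μs.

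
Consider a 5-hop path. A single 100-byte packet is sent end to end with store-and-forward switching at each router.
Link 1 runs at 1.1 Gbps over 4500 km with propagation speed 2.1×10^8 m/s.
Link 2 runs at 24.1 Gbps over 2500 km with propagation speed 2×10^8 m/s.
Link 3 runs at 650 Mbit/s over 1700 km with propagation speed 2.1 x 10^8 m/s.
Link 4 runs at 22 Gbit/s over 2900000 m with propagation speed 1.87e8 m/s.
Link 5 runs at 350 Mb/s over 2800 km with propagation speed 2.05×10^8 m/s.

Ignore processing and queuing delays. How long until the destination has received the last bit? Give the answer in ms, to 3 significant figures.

L = 100 × 8 = 800 bits.
Transmission delays (L/R per hop): 0.000727273, 3.3195e-05, 0.00123077, 3.63636e-05, 0.00228571 ms; sum = 0.00431331 ms.
Propagation delays (d/s per hop): 21.4286, 12.5, 8.09524, 15.508, 13.6585 ms; sum = 71.1904 ms.
End-to-end = 71.2 ms.

71.2 ms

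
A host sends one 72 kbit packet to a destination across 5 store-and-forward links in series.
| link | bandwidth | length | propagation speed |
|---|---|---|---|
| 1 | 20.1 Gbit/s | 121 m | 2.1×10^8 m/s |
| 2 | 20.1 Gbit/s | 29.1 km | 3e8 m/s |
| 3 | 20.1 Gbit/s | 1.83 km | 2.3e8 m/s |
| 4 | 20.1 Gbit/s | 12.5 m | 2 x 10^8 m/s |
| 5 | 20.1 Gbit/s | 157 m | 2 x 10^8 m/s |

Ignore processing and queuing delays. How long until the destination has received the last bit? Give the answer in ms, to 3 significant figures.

0.124 ms

L = 72000 bits.
Transmission delay per hop = L/R = 72000/20100000000 = 0.00358209 ms; 5 hops → 0.0179104 ms.
Propagation delays (d/s per hop): 0.00057619, 0.097, 0.00795652, 6.25e-05, 0.000785 ms; sum = 0.10638 ms.
End-to-end = 0.124 ms.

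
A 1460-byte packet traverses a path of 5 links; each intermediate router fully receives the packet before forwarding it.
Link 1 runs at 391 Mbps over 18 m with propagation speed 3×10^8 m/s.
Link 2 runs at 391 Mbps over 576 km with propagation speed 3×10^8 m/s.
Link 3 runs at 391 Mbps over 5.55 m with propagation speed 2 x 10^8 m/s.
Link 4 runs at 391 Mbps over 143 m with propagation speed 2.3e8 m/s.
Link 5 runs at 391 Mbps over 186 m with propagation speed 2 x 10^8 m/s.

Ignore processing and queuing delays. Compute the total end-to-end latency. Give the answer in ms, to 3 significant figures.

L = 1460 × 8 = 11680 bits.
Transmission delay per hop = L/R = 11680/391000000 = 0.0298721 ms; 5 hops → 0.149361 ms.
Propagation delays (d/s per hop): 6e-05, 1.92, 2.775e-05, 0.000621739, 0.00093 ms; sum = 1.92164 ms.
End-to-end = 2.07 ms.

2.07 ms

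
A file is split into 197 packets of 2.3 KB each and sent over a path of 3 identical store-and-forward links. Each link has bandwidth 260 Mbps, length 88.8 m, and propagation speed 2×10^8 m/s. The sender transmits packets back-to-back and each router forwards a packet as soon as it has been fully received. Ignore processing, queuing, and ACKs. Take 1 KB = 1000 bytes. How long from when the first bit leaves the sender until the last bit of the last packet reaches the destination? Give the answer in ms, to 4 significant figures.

Per-hop transmission t_tx = L/R = 18400/260000000 = 0.0707692 ms.
Per-hop propagation t_prop = 88.8/200000000 = 0.000444 ms.
Pipeline fill: first packet needs 3·t_tx to clear all hops; remaining 196 packets each add one t_tx.
Total = (3+197-1)·t_tx + 3·t_prop = 199·0.0707692 + 3·0.000444 = 14.08 ms.

14.08 ms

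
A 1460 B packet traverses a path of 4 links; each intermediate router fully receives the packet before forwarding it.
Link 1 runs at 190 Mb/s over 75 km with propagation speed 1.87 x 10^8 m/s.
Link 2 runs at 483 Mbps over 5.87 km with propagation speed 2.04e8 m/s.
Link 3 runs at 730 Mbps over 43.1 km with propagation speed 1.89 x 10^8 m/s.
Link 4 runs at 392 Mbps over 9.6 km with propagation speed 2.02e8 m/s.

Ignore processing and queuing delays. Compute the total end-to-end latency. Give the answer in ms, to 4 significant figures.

L = 1460 × 8 = 11680 bits.
Transmission delays (L/R per hop): 0.0614737, 0.0241822, 0.016, 0.0297959 ms; sum = 0.131452 ms.
Propagation delays (d/s per hop): 0.40107, 0.0287745, 0.228042, 0.0475248 ms; sum = 0.705411 ms.
End-to-end = 0.8369 ms.

0.8369 ms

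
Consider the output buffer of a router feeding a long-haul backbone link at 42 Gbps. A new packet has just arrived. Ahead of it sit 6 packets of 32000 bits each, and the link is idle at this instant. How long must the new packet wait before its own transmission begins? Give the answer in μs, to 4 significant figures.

4.571 μs

Each queued packet: L/R = 32000/42000000000 = 0.761905 μs.
6 queued → 4.57143 μs.
Queuing delay = 4.571 μs.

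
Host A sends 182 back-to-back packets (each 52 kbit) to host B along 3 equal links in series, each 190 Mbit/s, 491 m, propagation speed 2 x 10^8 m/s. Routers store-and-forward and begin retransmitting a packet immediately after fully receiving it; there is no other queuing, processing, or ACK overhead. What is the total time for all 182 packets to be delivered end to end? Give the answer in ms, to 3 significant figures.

50.4 ms

Per-hop transmission t_tx = L/R = 52000/190000000 = 0.273684 ms.
Per-hop propagation t_prop = 491/200000000 = 0.002455 ms.
Pipeline fill: first packet needs 3·t_tx to clear all hops; remaining 181 packets each add one t_tx.
Total = (3+182-1)·t_tx + 3·t_prop = 184·0.273684 + 3·0.002455 = 50.4 ms.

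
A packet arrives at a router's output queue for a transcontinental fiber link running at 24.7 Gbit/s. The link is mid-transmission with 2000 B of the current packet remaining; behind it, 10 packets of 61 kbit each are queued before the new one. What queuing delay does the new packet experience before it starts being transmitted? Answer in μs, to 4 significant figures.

Each queued packet: L/R = 61000/24700000000 = 2.46964 μs.
10 queued → 24.6964 μs.
Plus remaining 16000 bits of current packet: 0.647773 μs.
Queuing delay = 25.34 μs.

25.34 μs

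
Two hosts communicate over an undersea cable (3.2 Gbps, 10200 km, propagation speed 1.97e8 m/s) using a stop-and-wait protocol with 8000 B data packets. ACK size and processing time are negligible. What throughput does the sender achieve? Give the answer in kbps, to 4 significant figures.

t_tx = L/R = 64000/3200000000 = 2e-05 s.
t_prop = 10200000/197000000 = 0.0517766 s; RTT = 0.103553 s.
Cycle = t_tx + RTT = 0.103573 s.
Throughput = L / cycle = 64000 / 0.103573 = 617.9 kbps.

617.9 kbps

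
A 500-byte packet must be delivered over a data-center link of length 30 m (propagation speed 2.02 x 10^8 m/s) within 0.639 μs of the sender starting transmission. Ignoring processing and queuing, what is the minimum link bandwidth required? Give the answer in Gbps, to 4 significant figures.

L = 4000 bits.
Propagation delay = 30 / 202000000 = 0.148515 μs.
Transmission budget = 0.639 − 0.148515 = 0.490485 μs.
R ≥ L / t_tx = 4000 bits / 4.90485e-07 s = 8.155 Gbps.

8.155 Gbps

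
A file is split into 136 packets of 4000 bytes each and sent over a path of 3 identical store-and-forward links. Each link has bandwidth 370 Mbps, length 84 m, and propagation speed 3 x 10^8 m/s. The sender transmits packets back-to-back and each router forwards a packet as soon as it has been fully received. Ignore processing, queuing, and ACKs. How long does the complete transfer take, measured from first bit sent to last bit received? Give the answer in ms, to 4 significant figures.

Per-hop transmission t_tx = L/R = 32000/370000000 = 0.0864865 ms.
Per-hop propagation t_prop = 84/300000000 = 0.00028 ms.
Pipeline fill: first packet needs 3·t_tx to clear all hops; remaining 135 packets each add one t_tx.
Total = (3+136-1)·t_tx + 3·t_prop = 138·0.0864865 + 3·0.00028 = 11.94 ms.

11.94 ms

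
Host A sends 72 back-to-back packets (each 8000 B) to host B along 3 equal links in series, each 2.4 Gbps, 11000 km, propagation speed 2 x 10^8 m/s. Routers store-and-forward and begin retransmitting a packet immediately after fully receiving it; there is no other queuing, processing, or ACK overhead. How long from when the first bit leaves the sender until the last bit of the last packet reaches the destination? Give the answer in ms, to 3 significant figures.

167 ms

Per-hop transmission t_tx = L/R = 64000/2400000000 = 0.0266667 ms.
Per-hop propagation t_prop = 11000000/200000000 = 55 ms.
Pipeline fill: first packet needs 3·t_tx to clear all hops; remaining 71 packets each add one t_tx.
Total = (3+72-1)·t_tx + 3·t_prop = 74·0.0266667 + 3·55 = 167 ms.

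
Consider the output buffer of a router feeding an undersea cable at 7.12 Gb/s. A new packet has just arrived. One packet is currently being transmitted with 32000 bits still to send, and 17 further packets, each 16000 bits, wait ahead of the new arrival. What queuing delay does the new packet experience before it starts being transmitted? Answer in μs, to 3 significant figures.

42.7 μs

Each queued packet: L/R = 16000/7120000000 = 2.24719 μs.
17 queued → 38.2022 μs.
Plus remaining 32000 bits of current packet: 4.49438 μs.
Queuing delay = 42.7 μs.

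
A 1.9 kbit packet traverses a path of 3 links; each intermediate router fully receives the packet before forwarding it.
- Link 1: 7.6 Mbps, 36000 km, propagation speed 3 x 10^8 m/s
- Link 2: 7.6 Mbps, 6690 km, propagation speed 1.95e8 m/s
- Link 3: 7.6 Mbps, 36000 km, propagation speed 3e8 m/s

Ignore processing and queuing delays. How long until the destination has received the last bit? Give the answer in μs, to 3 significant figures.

275000 μs

L = 1900 bits.
Transmission delay per hop = L/R = 1900/7600000 = 250 μs; 3 hops → 750 μs.
Propagation delays (d/s per hop): 120000, 34307.7, 120000 μs; sum = 274308 μs.
End-to-end = 275000 μs.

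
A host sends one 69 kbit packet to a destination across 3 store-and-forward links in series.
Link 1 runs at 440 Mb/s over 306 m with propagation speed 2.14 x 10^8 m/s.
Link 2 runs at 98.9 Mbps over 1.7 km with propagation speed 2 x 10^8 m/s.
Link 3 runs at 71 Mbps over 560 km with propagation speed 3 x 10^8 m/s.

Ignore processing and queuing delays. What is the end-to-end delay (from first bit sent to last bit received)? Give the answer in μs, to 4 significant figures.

L = 69000 bits.
Transmission delays (L/R per hop): 156.818, 697.674, 971.831 μs; sum = 1826.32 μs.
Propagation delays (d/s per hop): 1.42991, 8.5, 1866.67 μs; sum = 1876.6 μs.
End-to-end = 3703 μs.

3703 μs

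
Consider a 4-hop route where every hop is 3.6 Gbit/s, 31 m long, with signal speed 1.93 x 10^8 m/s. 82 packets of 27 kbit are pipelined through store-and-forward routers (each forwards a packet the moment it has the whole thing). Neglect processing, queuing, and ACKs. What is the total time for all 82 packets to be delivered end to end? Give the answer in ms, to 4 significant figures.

Per-hop transmission t_tx = L/R = 27000/3600000000 = 0.0075 ms.
Per-hop propagation t_prop = 31/193000000 = 0.000160622 ms.
Pipeline fill: first packet needs 4·t_tx to clear all hops; remaining 81 packets each add one t_tx.
Total = (4+82-1)·t_tx + 4·t_prop = 85·0.0075 + 4·0.000160622 = 0.6381 ms.

0.6381 ms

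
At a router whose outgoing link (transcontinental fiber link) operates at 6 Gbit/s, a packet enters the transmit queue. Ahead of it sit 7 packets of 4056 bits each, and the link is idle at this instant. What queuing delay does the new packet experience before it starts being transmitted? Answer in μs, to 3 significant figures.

4.73 μs

Each queued packet: L/R = 4056/6000000000 = 0.676 μs.
7 queued → 4.732 μs.
Queuing delay = 4.73 μs.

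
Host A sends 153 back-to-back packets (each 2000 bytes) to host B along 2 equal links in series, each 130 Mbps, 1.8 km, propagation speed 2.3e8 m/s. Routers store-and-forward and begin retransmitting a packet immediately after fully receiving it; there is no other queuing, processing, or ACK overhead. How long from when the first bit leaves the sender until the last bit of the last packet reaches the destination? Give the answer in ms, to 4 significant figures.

Per-hop transmission t_tx = L/R = 16000/130000000 = 0.123077 ms.
Per-hop propagation t_prop = 1800/2.3e+08 = 0.00782609 ms.
Pipeline fill: first packet needs 2·t_tx to clear all hops; remaining 152 packets each add one t_tx.
Total = (2+153-1)·t_tx + 2·t_prop = 154·0.123077 + 2·0.00782609 = 18.97 ms.

18.97 ms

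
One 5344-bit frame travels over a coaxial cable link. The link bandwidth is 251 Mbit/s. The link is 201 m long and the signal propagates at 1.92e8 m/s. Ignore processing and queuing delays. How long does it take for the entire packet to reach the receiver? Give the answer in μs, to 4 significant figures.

Transmission delay = L/R = 5344 / 251000000 = 21.2908 μs.
Propagation delay = d/s = 201 m / 192000000 m/s = 1.04688 μs.
Total = 22.34 μs.

22.34 μs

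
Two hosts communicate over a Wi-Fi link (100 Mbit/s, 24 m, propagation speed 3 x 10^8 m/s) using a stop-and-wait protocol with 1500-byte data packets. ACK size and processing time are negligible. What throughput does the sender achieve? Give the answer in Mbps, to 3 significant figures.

99.9 Mbps

t_tx = L/R = 12000/100000000 = 0.00012 s.
t_prop = 24/300000000 = 8e-08 s; RTT = 1.6e-07 s.
Cycle = t_tx + RTT = 0.00012016 s.
Throughput = L / cycle = 12000 / 0.00012016 = 99.9 Mbps.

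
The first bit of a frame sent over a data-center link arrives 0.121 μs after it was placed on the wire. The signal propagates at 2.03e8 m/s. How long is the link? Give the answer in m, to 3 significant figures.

d = s × t_prop = 2.03e+08 × 1.21e-07 = 24.6 m.

24.6 m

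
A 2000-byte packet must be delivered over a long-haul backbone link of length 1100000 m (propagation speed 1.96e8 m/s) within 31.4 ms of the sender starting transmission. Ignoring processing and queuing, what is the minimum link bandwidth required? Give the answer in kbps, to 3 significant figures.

620 kbps

L = 16000 bits.
Propagation delay = 1100000 / 196000000 = 5.61224 ms.
Transmission budget = 31.4 − 5.61224 = 25.7878 ms.
R ≥ L / t_tx = 16000 bits / 0.0257878 s = 620 kbps.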